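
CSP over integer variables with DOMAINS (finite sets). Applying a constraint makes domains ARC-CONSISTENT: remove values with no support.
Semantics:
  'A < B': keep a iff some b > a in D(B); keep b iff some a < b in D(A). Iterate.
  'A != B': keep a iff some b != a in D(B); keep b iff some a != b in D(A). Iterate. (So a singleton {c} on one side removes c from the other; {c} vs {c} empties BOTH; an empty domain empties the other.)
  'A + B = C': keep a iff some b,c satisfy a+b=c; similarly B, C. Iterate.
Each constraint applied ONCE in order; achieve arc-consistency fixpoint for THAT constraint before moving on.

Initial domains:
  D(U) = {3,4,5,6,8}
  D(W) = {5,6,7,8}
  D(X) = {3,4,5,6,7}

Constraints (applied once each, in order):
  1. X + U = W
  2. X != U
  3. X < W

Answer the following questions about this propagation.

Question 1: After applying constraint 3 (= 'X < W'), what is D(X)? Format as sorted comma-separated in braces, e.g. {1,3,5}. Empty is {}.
Answer: {3,4,5}

Derivation:
Constraint 1 (X + U = W) on D(X)={3,4,5,6,7} D(U)={3,4,5,6,8} D(W)={5,6,7,8}: X {3,4,5,6,7}->{3,4,5}; U {3,4,5,6,8}->{3,4,5}; W {5,6,7,8}->{6,7,8}
Constraint 2 (X != U) on D(X)={3,4,5} D(U)={3,4,5}: no change
Constraint 3 (X < W) on D(X)={3,4,5} D(W)={6,7,8}: no change
So after constraint 3: D(X) = {3,4,5}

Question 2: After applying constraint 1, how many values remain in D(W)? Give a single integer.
Constraint 1 (X + U = W) on D(X)={3,4,5,6,7} D(U)={3,4,5,6,8} D(W)={5,6,7,8}: X {3,4,5,6,7}->{3,4,5}; U {3,4,5,6,8}->{3,4,5}; W {5,6,7,8}->{6,7,8}
So after constraint 1: D(W)={6,7,8}, size = 3

Answer: 3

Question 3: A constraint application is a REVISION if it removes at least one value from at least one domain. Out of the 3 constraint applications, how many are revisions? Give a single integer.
Constraint 1 (X + U = W) on D(X)={3,4,5,6,7} D(U)={3,4,5,6,8} D(W)={5,6,7,8}: X {3,4,5,6,7}->{3,4,5}; U {3,4,5,6,8}->{3,4,5}; W {5,6,7,8}->{6,7,8} => REVISION
Constraint 2 (X != U) on D(X)={3,4,5} D(U)={3,4,5}: no change => not a revision
Constraint 3 (X < W) on D(X)={3,4,5} D(W)={6,7,8}: no change => not a revision
Total revisions = 1

Answer: 1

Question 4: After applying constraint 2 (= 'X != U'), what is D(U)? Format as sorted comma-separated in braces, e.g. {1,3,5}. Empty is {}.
Answer: {3,4,5}

Derivation:
Constraint 1 (X + U = W) on D(X)={3,4,5,6,7} D(U)={3,4,5,6,8} D(W)={5,6,7,8}: X {3,4,5,6,7}->{3,4,5}; U {3,4,5,6,8}->{3,4,5}; W {5,6,7,8}->{6,7,8}
Constraint 2 (X != U) on D(X)={3,4,5} D(U)={3,4,5}: no change
So after constraint 2: D(U) = {3,4,5}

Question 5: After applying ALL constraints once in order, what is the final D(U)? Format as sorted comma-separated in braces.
Constraint 1 (X + U = W) on D(X)={3,4,5,6,7} D(U)={3,4,5,6,8} D(W)={5,6,7,8}: X {3,4,5,6,7}->{3,4,5}; U {3,4,5,6,8}->{3,4,5}; W {5,6,7,8}->{6,7,8}
Constraint 2 (X != U) on D(X)={3,4,5} D(U)={3,4,5}: no change
Constraint 3 (X < W) on D(X)={3,4,5} D(W)={6,7,8}: no change
So after all 3 constraints: D(U) = {3,4,5}

Answer: {3,4,5}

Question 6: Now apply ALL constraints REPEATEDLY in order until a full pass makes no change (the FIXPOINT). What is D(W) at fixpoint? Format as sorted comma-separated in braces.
pass 0 (initial): D(W)={5,6,7,8}
pass 1: U {3,4,5,6,8}->{3,4,5}; W {5,6,7,8}->{6,7,8}; X {3,4,5,6,7}->{3,4,5}
pass 2: no change
Fixpoint after 2 passes: D(W) = {6,7,8}

Answer: {6,7,8}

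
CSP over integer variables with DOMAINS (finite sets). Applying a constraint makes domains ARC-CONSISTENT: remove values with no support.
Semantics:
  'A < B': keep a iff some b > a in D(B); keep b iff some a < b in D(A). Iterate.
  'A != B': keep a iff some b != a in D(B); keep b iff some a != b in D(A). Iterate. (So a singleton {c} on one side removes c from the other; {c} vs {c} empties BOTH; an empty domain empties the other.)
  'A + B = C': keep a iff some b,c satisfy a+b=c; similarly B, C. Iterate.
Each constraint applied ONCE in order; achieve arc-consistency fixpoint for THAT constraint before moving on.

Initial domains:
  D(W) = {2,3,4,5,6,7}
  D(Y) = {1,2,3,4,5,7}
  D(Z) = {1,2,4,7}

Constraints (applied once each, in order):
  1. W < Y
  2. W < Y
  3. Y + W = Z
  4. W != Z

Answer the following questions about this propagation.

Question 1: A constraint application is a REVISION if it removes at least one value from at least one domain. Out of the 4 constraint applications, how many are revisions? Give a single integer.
Constraint 1 (W < Y) on D(W)={2,3,4,5,6,7} D(Y)={1,2,3,4,5,7}: W {2,3,4,5,6,7}->{2,3,4,5,6}; Y {1,2,3,4,5,7}->{3,4,5,7} => REVISION
Constraint 2 (W < Y) on D(W)={2,3,4,5,6} D(Y)={3,4,5,7}: no change => not a revision
Constraint 3 (Y + W = Z) on D(Y)={3,4,5,7} D(W)={2,3,4,5,6} D(Z)={1,2,4,7}: Y {3,4,5,7}->{3,4,5}; W {2,3,4,5,6}->{2,3,4}; Z {1,2,4,7}->{7} => REVISION
Constraint 4 (W != Z) on D(W)={2,3,4} D(Z)={7}: no change => not a revision
Total revisions = 2

Answer: 2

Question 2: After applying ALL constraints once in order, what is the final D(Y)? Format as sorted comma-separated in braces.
Constraint 1 (W < Y) on D(W)={2,3,4,5,6,7} D(Y)={1,2,3,4,5,7}: W {2,3,4,5,6,7}->{2,3,4,5,6}; Y {1,2,3,4,5,7}->{3,4,5,7}
Constraint 2 (W < Y) on D(W)={2,3,4,5,6} D(Y)={3,4,5,7}: no change
Constraint 3 (Y + W = Z) on D(Y)={3,4,5,7} D(W)={2,3,4,5,6} D(Z)={1,2,4,7}: Y {3,4,5,7}->{3,4,5}; W {2,3,4,5,6}->{2,3,4}; Z {1,2,4,7}->{7}
Constraint 4 (W != Z) on D(W)={2,3,4} D(Z)={7}: no change
So after all 4 constraints: D(Y) = {3,4,5}

Answer: {3,4,5}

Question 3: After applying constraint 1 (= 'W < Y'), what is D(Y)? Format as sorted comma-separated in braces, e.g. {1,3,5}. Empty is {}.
Constraint 1 (W < Y) on D(W)={2,3,4,5,6,7} D(Y)={1,2,3,4,5,7}: W {2,3,4,5,6,7}->{2,3,4,5,6}; Y {1,2,3,4,5,7}->{3,4,5,7}
So after constraint 1: D(Y) = {3,4,5,7}

Answer: {3,4,5,7}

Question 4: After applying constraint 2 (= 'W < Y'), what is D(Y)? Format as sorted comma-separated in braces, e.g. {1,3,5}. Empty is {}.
Answer: {3,4,5,7}

Derivation:
Constraint 1 (W < Y) on D(W)={2,3,4,5,6,7} D(Y)={1,2,3,4,5,7}: W {2,3,4,5,6,7}->{2,3,4,5,6}; Y {1,2,3,4,5,7}->{3,4,5,7}
Constraint 2 (W < Y) on D(W)={2,3,4,5,6} D(Y)={3,4,5,7}: no change
So after constraint 2: D(Y) = {3,4,5,7}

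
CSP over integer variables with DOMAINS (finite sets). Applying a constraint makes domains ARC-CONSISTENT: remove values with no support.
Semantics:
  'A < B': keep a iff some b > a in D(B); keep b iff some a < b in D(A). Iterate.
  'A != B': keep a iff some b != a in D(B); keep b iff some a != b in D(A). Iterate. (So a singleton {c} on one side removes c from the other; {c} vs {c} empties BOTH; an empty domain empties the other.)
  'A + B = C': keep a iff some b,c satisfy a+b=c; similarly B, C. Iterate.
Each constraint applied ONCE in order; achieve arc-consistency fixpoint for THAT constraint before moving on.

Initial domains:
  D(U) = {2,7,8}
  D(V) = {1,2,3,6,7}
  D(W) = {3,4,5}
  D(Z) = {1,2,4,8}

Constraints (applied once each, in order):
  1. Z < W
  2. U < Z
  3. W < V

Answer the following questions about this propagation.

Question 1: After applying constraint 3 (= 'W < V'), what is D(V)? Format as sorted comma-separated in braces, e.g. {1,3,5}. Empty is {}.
Answer: {6,7}

Derivation:
Constraint 1 (Z < W) on D(Z)={1,2,4,8} D(W)={3,4,5}: Z {1,2,4,8}->{1,2,4}
Constraint 2 (U < Z) on D(U)={2,7,8} D(Z)={1,2,4}: U {2,7,8}->{2}; Z {1,2,4}->{4}
Constraint 3 (W < V) on D(W)={3,4,5} D(V)={1,2,3,6,7}: V {1,2,3,6,7}->{6,7}
So after constraint 3: D(V) = {6,7}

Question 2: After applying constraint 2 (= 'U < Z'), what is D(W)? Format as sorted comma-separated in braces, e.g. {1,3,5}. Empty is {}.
Constraint 1 (Z < W) on D(Z)={1,2,4,8} D(W)={3,4,5}: Z {1,2,4,8}->{1,2,4}
Constraint 2 (U < Z) on D(U)={2,7,8} D(Z)={1,2,4}: U {2,7,8}->{2}; Z {1,2,4}->{4}
So after constraint 2: D(W) = {3,4,5}

Answer: {3,4,5}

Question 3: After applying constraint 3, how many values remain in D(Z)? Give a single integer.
Answer: 1

Derivation:
Constraint 1 (Z < W) on D(Z)={1,2,4,8} D(W)={3,4,5}: Z {1,2,4,8}->{1,2,4}
Constraint 2 (U < Z) on D(U)={2,7,8} D(Z)={1,2,4}: U {2,7,8}->{2}; Z {1,2,4}->{4}
Constraint 3 (W < V) on D(W)={3,4,5} D(V)={1,2,3,6,7}: V {1,2,3,6,7}->{6,7}
So after constraint 3: D(Z)={4}, size = 1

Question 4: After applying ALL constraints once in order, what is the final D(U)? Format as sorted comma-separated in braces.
Answer: {2}

Derivation:
Constraint 1 (Z < W) on D(Z)={1,2,4,8} D(W)={3,4,5}: Z {1,2,4,8}->{1,2,4}
Constraint 2 (U < Z) on D(U)={2,7,8} D(Z)={1,2,4}: U {2,7,8}->{2}; Z {1,2,4}->{4}
Constraint 3 (W < V) on D(W)={3,4,5} D(V)={1,2,3,6,7}: V {1,2,3,6,7}->{6,7}
So after all 3 constraints: D(U) = {2}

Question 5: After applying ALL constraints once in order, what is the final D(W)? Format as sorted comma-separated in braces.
Constraint 1 (Z < W) on D(Z)={1,2,4,8} D(W)={3,4,5}: Z {1,2,4,8}->{1,2,4}
Constraint 2 (U < Z) on D(U)={2,7,8} D(Z)={1,2,4}: U {2,7,8}->{2}; Z {1,2,4}->{4}
Constraint 3 (W < V) on D(W)={3,4,5} D(V)={1,2,3,6,7}: V {1,2,3,6,7}->{6,7}
So after all 3 constraints: D(W) = {3,4,5}

Answer: {3,4,5}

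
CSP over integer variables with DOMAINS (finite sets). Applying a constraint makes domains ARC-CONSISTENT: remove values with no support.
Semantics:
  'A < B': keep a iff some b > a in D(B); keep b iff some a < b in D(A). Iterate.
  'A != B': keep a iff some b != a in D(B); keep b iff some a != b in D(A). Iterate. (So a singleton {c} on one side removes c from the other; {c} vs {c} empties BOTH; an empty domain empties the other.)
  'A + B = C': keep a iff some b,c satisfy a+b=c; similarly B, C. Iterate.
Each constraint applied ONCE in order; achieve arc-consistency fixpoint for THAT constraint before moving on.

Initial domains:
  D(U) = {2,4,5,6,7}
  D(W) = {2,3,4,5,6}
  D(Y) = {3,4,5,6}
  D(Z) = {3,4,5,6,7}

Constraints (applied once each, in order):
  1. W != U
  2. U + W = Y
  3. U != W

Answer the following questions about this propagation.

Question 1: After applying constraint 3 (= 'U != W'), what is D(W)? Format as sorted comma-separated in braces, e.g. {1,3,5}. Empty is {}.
Answer: {2,3,4}

Derivation:
Constraint 1 (W != U) on D(W)={2,3,4,5,6} D(U)={2,4,5,6,7}: no change
Constraint 2 (U + W = Y) on D(U)={2,4,5,6,7} D(W)={2,3,4,5,6} D(Y)={3,4,5,6}: U {2,4,5,6,7}->{2,4}; W {2,3,4,5,6}->{2,3,4}; Y {3,4,5,6}->{4,5,6}
Constraint 3 (U != W) on D(U)={2,4} D(W)={2,3,4}: no change
So after constraint 3: D(W) = {2,3,4}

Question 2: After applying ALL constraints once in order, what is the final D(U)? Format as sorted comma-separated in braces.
Constraint 1 (W != U) on D(W)={2,3,4,5,6} D(U)={2,4,5,6,7}: no change
Constraint 2 (U + W = Y) on D(U)={2,4,5,6,7} D(W)={2,3,4,5,6} D(Y)={3,4,5,6}: U {2,4,5,6,7}->{2,4}; W {2,3,4,5,6}->{2,3,4}; Y {3,4,5,6}->{4,5,6}
Constraint 3 (U != W) on D(U)={2,4} D(W)={2,3,4}: no change
So after all 3 constraints: D(U) = {2,4}

Answer: {2,4}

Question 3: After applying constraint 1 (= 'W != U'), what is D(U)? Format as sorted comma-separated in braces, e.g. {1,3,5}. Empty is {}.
Answer: {2,4,5,6,7}

Derivation:
Constraint 1 (W != U) on D(W)={2,3,4,5,6} D(U)={2,4,5,6,7}: no change
So after constraint 1: D(U) = {2,4,5,6,7}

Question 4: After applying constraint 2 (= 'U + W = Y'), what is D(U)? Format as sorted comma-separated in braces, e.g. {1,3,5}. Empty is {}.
Constraint 1 (W != U) on D(W)={2,3,4,5,6} D(U)={2,4,5,6,7}: no change
Constraint 2 (U + W = Y) on D(U)={2,4,5,6,7} D(W)={2,3,4,5,6} D(Y)={3,4,5,6}: U {2,4,5,6,7}->{2,4}; W {2,3,4,5,6}->{2,3,4}; Y {3,4,5,6}->{4,5,6}
So after constraint 2: D(U) = {2,4}

Answer: {2,4}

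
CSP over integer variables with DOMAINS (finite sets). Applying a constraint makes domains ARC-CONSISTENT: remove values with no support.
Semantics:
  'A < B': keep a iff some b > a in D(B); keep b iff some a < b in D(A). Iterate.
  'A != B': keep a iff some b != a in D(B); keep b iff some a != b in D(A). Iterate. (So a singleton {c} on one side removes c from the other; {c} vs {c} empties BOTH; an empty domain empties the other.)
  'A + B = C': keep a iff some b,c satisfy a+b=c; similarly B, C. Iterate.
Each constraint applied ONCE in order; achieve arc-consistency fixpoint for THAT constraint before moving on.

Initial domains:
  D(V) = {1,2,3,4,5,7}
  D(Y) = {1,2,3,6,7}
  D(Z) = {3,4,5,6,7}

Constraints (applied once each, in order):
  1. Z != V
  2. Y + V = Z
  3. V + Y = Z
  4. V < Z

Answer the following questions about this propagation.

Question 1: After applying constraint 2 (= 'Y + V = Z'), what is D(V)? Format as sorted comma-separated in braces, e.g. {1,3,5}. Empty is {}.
Answer: {1,2,3,4,5}

Derivation:
Constraint 1 (Z != V) on D(Z)={3,4,5,6,7} D(V)={1,2,3,4,5,7}: no change
Constraint 2 (Y + V = Z) on D(Y)={1,2,3,6,7} D(V)={1,2,3,4,5,7} D(Z)={3,4,5,6,7}: Y {1,2,3,6,7}->{1,2,3,6}; V {1,2,3,4,5,7}->{1,2,3,4,5}
So after constraint 2: D(V) = {1,2,3,4,5}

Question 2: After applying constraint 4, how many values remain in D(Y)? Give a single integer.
Answer: 4

Derivation:
Constraint 1 (Z != V) on D(Z)={3,4,5,6,7} D(V)={1,2,3,4,5,7}: no change
Constraint 2 (Y + V = Z) on D(Y)={1,2,3,6,7} D(V)={1,2,3,4,5,7} D(Z)={3,4,5,6,7}: Y {1,2,3,6,7}->{1,2,3,6}; V {1,2,3,4,5,7}->{1,2,3,4,5}
Constraint 3 (V + Y = Z) on D(V)={1,2,3,4,5} D(Y)={1,2,3,6} D(Z)={3,4,5,6,7}: no change
Constraint 4 (V < Z) on D(V)={1,2,3,4,5} D(Z)={3,4,5,6,7}: no change
So after constraint 4: D(Y)={1,2,3,6}, size = 4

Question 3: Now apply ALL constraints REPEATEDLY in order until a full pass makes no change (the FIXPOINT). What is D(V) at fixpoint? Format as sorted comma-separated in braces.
Answer: {1,2,3,4,5}

Derivation:
pass 0 (initial): D(V)={1,2,3,4,5,7}
pass 1: V {1,2,3,4,5,7}->{1,2,3,4,5}; Y {1,2,3,6,7}->{1,2,3,6}
pass 2: no change
Fixpoint after 2 passes: D(V) = {1,2,3,4,5}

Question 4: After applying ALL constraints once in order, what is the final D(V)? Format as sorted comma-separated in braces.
Answer: {1,2,3,4,5}

Derivation:
Constraint 1 (Z != V) on D(Z)={3,4,5,6,7} D(V)={1,2,3,4,5,7}: no change
Constraint 2 (Y + V = Z) on D(Y)={1,2,3,6,7} D(V)={1,2,3,4,5,7} D(Z)={3,4,5,6,7}: Y {1,2,3,6,7}->{1,2,3,6}; V {1,2,3,4,5,7}->{1,2,3,4,5}
Constraint 3 (V + Y = Z) on D(V)={1,2,3,4,5} D(Y)={1,2,3,6} D(Z)={3,4,5,6,7}: no change
Constraint 4 (V < Z) on D(V)={1,2,3,4,5} D(Z)={3,4,5,6,7}: no change
So after all 4 constraints: D(V) = {1,2,3,4,5}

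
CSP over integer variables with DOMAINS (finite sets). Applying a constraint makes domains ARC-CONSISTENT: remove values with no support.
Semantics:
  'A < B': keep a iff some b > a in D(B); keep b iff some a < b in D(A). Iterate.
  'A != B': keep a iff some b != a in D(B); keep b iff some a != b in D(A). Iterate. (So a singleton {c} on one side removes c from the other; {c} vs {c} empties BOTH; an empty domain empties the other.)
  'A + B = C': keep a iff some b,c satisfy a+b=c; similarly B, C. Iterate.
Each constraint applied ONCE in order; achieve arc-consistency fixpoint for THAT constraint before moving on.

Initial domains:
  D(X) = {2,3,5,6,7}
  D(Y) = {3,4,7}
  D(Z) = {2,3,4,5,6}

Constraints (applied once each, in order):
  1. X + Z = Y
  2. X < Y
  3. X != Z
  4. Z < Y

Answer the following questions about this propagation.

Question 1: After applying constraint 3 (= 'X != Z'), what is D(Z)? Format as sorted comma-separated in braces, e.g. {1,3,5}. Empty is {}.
Answer: {2,4,5}

Derivation:
Constraint 1 (X + Z = Y) on D(X)={2,3,5,6,7} D(Z)={2,3,4,5,6} D(Y)={3,4,7}: X {2,3,5,6,7}->{2,3,5}; Z {2,3,4,5,6}->{2,4,5}; Y {3,4,7}->{4,7}
Constraint 2 (X < Y) on D(X)={2,3,5} D(Y)={4,7}: no change
Constraint 3 (X != Z) on D(X)={2,3,5} D(Z)={2,4,5}: no change
So after constraint 3: D(Z) = {2,4,5}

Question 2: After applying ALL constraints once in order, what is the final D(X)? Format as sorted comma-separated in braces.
Answer: {2,3,5}

Derivation:
Constraint 1 (X + Z = Y) on D(X)={2,3,5,6,7} D(Z)={2,3,4,5,6} D(Y)={3,4,7}: X {2,3,5,6,7}->{2,3,5}; Z {2,3,4,5,6}->{2,4,5}; Y {3,4,7}->{4,7}
Constraint 2 (X < Y) on D(X)={2,3,5} D(Y)={4,7}: no change
Constraint 3 (X != Z) on D(X)={2,3,5} D(Z)={2,4,5}: no change
Constraint 4 (Z < Y) on D(Z)={2,4,5} D(Y)={4,7}: no change
So after all 4 constraints: D(X) = {2,3,5}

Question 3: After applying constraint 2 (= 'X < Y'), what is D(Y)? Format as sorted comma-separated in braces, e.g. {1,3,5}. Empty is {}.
Constraint 1 (X + Z = Y) on D(X)={2,3,5,6,7} D(Z)={2,3,4,5,6} D(Y)={3,4,7}: X {2,3,5,6,7}->{2,3,5}; Z {2,3,4,5,6}->{2,4,5}; Y {3,4,7}->{4,7}
Constraint 2 (X < Y) on D(X)={2,3,5} D(Y)={4,7}: no change
So after constraint 2: D(Y) = {4,7}

Answer: {4,7}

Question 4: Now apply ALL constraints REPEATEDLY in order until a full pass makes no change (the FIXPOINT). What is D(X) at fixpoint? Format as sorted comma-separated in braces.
Answer: {2,3,5}

Derivation:
pass 0 (initial): D(X)={2,3,5,6,7}
pass 1: X {2,3,5,6,7}->{2,3,5}; Y {3,4,7}->{4,7}; Z {2,3,4,5,6}->{2,4,5}
pass 2: no change
Fixpoint after 2 passes: D(X) = {2,3,5}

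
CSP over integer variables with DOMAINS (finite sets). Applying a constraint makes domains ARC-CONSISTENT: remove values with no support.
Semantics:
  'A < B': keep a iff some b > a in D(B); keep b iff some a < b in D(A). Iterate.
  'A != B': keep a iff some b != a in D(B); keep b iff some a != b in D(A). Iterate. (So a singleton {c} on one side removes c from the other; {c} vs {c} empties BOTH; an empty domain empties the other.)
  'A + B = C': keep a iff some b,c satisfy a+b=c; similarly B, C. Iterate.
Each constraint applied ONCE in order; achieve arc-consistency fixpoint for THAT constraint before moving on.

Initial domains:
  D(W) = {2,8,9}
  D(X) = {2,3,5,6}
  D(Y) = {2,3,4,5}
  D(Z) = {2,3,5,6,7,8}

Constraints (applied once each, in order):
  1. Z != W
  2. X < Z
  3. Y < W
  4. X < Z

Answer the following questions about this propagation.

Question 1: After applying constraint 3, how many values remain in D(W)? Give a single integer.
Constraint 1 (Z != W) on D(Z)={2,3,5,6,7,8} D(W)={2,8,9}: no change
Constraint 2 (X < Z) on D(X)={2,3,5,6} D(Z)={2,3,5,6,7,8}: Z {2,3,5,6,7,8}->{3,5,6,7,8}
Constraint 3 (Y < W) on D(Y)={2,3,4,5} D(W)={2,8,9}: W {2,8,9}->{8,9}
So after constraint 3: D(W)={8,9}, size = 2

Answer: 2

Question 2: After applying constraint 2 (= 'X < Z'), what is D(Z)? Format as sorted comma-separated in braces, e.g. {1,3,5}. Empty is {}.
Answer: {3,5,6,7,8}

Derivation:
Constraint 1 (Z != W) on D(Z)={2,3,5,6,7,8} D(W)={2,8,9}: no change
Constraint 2 (X < Z) on D(X)={2,3,5,6} D(Z)={2,3,5,6,7,8}: Z {2,3,5,6,7,8}->{3,5,6,7,8}
So after constraint 2: D(Z) = {3,5,6,7,8}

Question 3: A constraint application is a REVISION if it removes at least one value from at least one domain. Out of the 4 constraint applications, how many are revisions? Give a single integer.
Answer: 2

Derivation:
Constraint 1 (Z != W) on D(Z)={2,3,5,6,7,8} D(W)={2,8,9}: no change => not a revision
Constraint 2 (X < Z) on D(X)={2,3,5,6} D(Z)={2,3,5,6,7,8}: Z {2,3,5,6,7,8}->{3,5,6,7,8} => REVISION
Constraint 3 (Y < W) on D(Y)={2,3,4,5} D(W)={2,8,9}: W {2,8,9}->{8,9} => REVISION
Constraint 4 (X < Z) on D(X)={2,3,5,6} D(Z)={3,5,6,7,8}: no change => not a revision
Total revisions = 2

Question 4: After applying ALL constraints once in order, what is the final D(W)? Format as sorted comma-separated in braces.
Answer: {8,9}

Derivation:
Constraint 1 (Z != W) on D(Z)={2,3,5,6,7,8} D(W)={2,8,9}: no change
Constraint 2 (X < Z) on D(X)={2,3,5,6} D(Z)={2,3,5,6,7,8}: Z {2,3,5,6,7,8}->{3,5,6,7,8}
Constraint 3 (Y < W) on D(Y)={2,3,4,5} D(W)={2,8,9}: W {2,8,9}->{8,9}
Constraint 4 (X < Z) on D(X)={2,3,5,6} D(Z)={3,5,6,7,8}: no change
So after all 4 constraints: D(W) = {8,9}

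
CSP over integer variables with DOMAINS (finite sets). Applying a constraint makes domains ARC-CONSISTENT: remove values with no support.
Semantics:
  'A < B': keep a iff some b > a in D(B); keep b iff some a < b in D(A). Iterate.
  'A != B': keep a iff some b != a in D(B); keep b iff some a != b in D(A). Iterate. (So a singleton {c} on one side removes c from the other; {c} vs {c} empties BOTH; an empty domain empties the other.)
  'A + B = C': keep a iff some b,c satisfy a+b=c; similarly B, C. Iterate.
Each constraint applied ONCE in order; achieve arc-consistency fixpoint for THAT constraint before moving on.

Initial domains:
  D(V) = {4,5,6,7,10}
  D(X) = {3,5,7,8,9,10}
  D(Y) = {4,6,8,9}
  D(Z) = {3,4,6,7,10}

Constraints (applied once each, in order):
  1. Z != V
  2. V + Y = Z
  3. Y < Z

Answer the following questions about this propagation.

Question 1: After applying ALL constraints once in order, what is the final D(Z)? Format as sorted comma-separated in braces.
Constraint 1 (Z != V) on D(Z)={3,4,6,7,10} D(V)={4,5,6,7,10}: no change
Constraint 2 (V + Y = Z) on D(V)={4,5,6,7,10} D(Y)={4,6,8,9} D(Z)={3,4,6,7,10}: V {4,5,6,7,10}->{4,6}; Y {4,6,8,9}->{4,6}; Z {3,4,6,7,10}->{10}
Constraint 3 (Y < Z) on D(Y)={4,6} D(Z)={10}: no change
So after all 3 constraints: D(Z) = {10}

Answer: {10}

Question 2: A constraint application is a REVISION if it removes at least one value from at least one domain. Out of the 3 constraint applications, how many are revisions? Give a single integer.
Constraint 1 (Z != V) on D(Z)={3,4,6,7,10} D(V)={4,5,6,7,10}: no change => not a revision
Constraint 2 (V + Y = Z) on D(V)={4,5,6,7,10} D(Y)={4,6,8,9} D(Z)={3,4,6,7,10}: V {4,5,6,7,10}->{4,6}; Y {4,6,8,9}->{4,6}; Z {3,4,6,7,10}->{10} => REVISION
Constraint 3 (Y < Z) on D(Y)={4,6} D(Z)={10}: no change => not a revision
Total revisions = 1

Answer: 1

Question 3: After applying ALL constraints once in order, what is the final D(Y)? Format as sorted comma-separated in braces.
Answer: {4,6}

Derivation:
Constraint 1 (Z != V) on D(Z)={3,4,6,7,10} D(V)={4,5,6,7,10}: no change
Constraint 2 (V + Y = Z) on D(V)={4,5,6,7,10} D(Y)={4,6,8,9} D(Z)={3,4,6,7,10}: V {4,5,6,7,10}->{4,6}; Y {4,6,8,9}->{4,6}; Z {3,4,6,7,10}->{10}
Constraint 3 (Y < Z) on D(Y)={4,6} D(Z)={10}: no change
So after all 3 constraints: D(Y) = {4,6}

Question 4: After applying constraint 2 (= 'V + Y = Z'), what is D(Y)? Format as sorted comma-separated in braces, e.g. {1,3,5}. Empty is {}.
Answer: {4,6}

Derivation:
Constraint 1 (Z != V) on D(Z)={3,4,6,7,10} D(V)={4,5,6,7,10}: no change
Constraint 2 (V + Y = Z) on D(V)={4,5,6,7,10} D(Y)={4,6,8,9} D(Z)={3,4,6,7,10}: V {4,5,6,7,10}->{4,6}; Y {4,6,8,9}->{4,6}; Z {3,4,6,7,10}->{10}
So after constraint 2: D(Y) = {4,6}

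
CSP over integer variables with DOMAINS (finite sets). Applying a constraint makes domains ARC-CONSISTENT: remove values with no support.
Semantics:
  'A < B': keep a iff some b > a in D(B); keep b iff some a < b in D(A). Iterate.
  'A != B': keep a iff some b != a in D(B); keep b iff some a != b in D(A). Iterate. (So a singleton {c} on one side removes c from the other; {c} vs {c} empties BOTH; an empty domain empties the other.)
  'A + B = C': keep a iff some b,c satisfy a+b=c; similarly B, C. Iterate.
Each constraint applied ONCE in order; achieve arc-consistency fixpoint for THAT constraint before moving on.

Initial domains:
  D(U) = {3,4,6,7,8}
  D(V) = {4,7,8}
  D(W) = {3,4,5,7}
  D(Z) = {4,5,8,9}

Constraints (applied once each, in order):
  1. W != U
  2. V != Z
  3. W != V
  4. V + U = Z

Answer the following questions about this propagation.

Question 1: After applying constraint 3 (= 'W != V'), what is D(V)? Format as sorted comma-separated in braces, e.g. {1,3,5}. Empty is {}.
Answer: {4,7,8}

Derivation:
Constraint 1 (W != U) on D(W)={3,4,5,7} D(U)={3,4,6,7,8}: no change
Constraint 2 (V != Z) on D(V)={4,7,8} D(Z)={4,5,8,9}: no change
Constraint 3 (W != V) on D(W)={3,4,5,7} D(V)={4,7,8}: no change
So after constraint 3: D(V) = {4,7,8}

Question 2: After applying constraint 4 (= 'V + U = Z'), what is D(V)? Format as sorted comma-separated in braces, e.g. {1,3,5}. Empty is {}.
Constraint 1 (W != U) on D(W)={3,4,5,7} D(U)={3,4,6,7,8}: no change
Constraint 2 (V != Z) on D(V)={4,7,8} D(Z)={4,5,8,9}: no change
Constraint 3 (W != V) on D(W)={3,4,5,7} D(V)={4,7,8}: no change
Constraint 4 (V + U = Z) on D(V)={4,7,8} D(U)={3,4,6,7,8} D(Z)={4,5,8,9}: V {4,7,8}->{4}; U {3,4,6,7,8}->{4}; Z {4,5,8,9}->{8}
So after constraint 4: D(V) = {4}

Answer: {4}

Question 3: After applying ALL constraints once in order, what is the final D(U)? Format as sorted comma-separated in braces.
Constraint 1 (W != U) on D(W)={3,4,5,7} D(U)={3,4,6,7,8}: no change
Constraint 2 (V != Z) on D(V)={4,7,8} D(Z)={4,5,8,9}: no change
Constraint 3 (W != V) on D(W)={3,4,5,7} D(V)={4,7,8}: no change
Constraint 4 (V + U = Z) on D(V)={4,7,8} D(U)={3,4,6,7,8} D(Z)={4,5,8,9}: V {4,7,8}->{4}; U {3,4,6,7,8}->{4}; Z {4,5,8,9}->{8}
So after all 4 constraints: D(U) = {4}

Answer: {4}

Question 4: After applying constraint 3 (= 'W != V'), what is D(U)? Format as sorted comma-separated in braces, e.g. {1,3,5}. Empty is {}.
Answer: {3,4,6,7,8}

Derivation:
Constraint 1 (W != U) on D(W)={3,4,5,7} D(U)={3,4,6,7,8}: no change
Constraint 2 (V != Z) on D(V)={4,7,8} D(Z)={4,5,8,9}: no change
Constraint 3 (W != V) on D(W)={3,4,5,7} D(V)={4,7,8}: no change
So after constraint 3: D(U) = {3,4,6,7,8}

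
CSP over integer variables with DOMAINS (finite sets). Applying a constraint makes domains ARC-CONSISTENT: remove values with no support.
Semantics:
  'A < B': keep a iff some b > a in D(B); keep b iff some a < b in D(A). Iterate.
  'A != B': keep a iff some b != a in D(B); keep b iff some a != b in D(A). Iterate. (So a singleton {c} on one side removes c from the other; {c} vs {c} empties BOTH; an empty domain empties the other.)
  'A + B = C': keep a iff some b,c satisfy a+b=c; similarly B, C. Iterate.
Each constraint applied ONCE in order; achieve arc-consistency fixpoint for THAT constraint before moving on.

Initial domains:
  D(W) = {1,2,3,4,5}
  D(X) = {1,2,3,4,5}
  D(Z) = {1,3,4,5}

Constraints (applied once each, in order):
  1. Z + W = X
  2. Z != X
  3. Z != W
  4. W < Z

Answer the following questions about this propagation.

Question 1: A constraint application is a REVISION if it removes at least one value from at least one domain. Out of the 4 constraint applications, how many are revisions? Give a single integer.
Answer: 2

Derivation:
Constraint 1 (Z + W = X) on D(Z)={1,3,4,5} D(W)={1,2,3,4,5} D(X)={1,2,3,4,5}: Z {1,3,4,5}->{1,3,4}; W {1,2,3,4,5}->{1,2,3,4}; X {1,2,3,4,5}->{2,3,4,5} => REVISION
Constraint 2 (Z != X) on D(Z)={1,3,4} D(X)={2,3,4,5}: no change => not a revision
Constraint 3 (Z != W) on D(Z)={1,3,4} D(W)={1,2,3,4}: no change => not a revision
Constraint 4 (W < Z) on D(W)={1,2,3,4} D(Z)={1,3,4}: W {1,2,3,4}->{1,2,3}; Z {1,3,4}->{3,4} => REVISION
Total revisions = 2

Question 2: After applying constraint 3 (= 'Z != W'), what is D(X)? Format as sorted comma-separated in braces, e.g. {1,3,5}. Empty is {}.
Answer: {2,3,4,5}

Derivation:
Constraint 1 (Z + W = X) on D(Z)={1,3,4,5} D(W)={1,2,3,4,5} D(X)={1,2,3,4,5}: Z {1,3,4,5}->{1,3,4}; W {1,2,3,4,5}->{1,2,3,4}; X {1,2,3,4,5}->{2,3,4,5}
Constraint 2 (Z != X) on D(Z)={1,3,4} D(X)={2,3,4,5}: no change
Constraint 3 (Z != W) on D(Z)={1,3,4} D(W)={1,2,3,4}: no change
So after constraint 3: D(X) = {2,3,4,5}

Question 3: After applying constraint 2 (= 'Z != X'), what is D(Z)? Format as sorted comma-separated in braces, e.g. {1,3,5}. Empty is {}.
Answer: {1,3,4}

Derivation:
Constraint 1 (Z + W = X) on D(Z)={1,3,4,5} D(W)={1,2,3,4,5} D(X)={1,2,3,4,5}: Z {1,3,4,5}->{1,3,4}; W {1,2,3,4,5}->{1,2,3,4}; X {1,2,3,4,5}->{2,3,4,5}
Constraint 2 (Z != X) on D(Z)={1,3,4} D(X)={2,3,4,5}: no change
So after constraint 2: D(Z) = {1,3,4}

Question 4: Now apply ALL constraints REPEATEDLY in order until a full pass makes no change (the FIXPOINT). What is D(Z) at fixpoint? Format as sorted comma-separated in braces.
Answer: {3,4}

Derivation:
pass 0 (initial): D(Z)={1,3,4,5}
pass 1: W {1,2,3,4,5}->{1,2,3}; X {1,2,3,4,5}->{2,3,4,5}; Z {1,3,4,5}->{3,4}
pass 2: W {1,2,3}->{1,2}; X {2,3,4,5}->{4,5}
pass 3: no change
Fixpoint after 3 passes: D(Z) = {3,4}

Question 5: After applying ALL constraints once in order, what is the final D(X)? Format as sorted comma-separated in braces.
Constraint 1 (Z + W = X) on D(Z)={1,3,4,5} D(W)={1,2,3,4,5} D(X)={1,2,3,4,5}: Z {1,3,4,5}->{1,3,4}; W {1,2,3,4,5}->{1,2,3,4}; X {1,2,3,4,5}->{2,3,4,5}
Constraint 2 (Z != X) on D(Z)={1,3,4} D(X)={2,3,4,5}: no change
Constraint 3 (Z != W) on D(Z)={1,3,4} D(W)={1,2,3,4}: no change
Constraint 4 (W < Z) on D(W)={1,2,3,4} D(Z)={1,3,4}: W {1,2,3,4}->{1,2,3}; Z {1,3,4}->{3,4}
So after all 4 constraints: D(X) = {2,3,4,5}

Answer: {2,3,4,5}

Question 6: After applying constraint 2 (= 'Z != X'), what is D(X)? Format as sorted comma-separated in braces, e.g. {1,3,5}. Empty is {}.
Constraint 1 (Z + W = X) on D(Z)={1,3,4,5} D(W)={1,2,3,4,5} D(X)={1,2,3,4,5}: Z {1,3,4,5}->{1,3,4}; W {1,2,3,4,5}->{1,2,3,4}; X {1,2,3,4,5}->{2,3,4,5}
Constraint 2 (Z != X) on D(Z)={1,3,4} D(X)={2,3,4,5}: no change
So after constraint 2: D(X) = {2,3,4,5}

Answer: {2,3,4,5}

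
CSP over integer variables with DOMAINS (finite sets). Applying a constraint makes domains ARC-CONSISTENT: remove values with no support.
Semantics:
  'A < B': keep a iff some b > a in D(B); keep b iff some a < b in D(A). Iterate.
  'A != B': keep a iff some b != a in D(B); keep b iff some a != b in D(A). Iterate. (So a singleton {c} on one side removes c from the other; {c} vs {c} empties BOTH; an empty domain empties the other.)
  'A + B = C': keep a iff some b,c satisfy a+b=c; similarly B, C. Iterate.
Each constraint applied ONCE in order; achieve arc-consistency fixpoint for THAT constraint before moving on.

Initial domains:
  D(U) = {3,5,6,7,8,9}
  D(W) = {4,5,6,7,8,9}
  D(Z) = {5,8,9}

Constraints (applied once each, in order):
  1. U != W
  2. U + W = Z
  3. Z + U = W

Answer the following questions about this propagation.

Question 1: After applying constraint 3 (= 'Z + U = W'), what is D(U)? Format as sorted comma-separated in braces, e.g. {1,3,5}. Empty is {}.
Answer: {}

Derivation:
Constraint 1 (U != W) on D(U)={3,5,6,7,8,9} D(W)={4,5,6,7,8,9}: no change
Constraint 2 (U + W = Z) on D(U)={3,5,6,7,8,9} D(W)={4,5,6,7,8,9} D(Z)={5,8,9}: U {3,5,6,7,8,9}->{3,5}; W {4,5,6,7,8,9}->{4,5,6}; Z {5,8,9}->{8,9}
Constraint 3 (Z + U = W) on D(Z)={8,9} D(U)={3,5} D(W)={4,5,6}: Z {8,9}->{}; U {3,5}->{}; W {4,5,6}->{}
So after constraint 3: D(U) = {}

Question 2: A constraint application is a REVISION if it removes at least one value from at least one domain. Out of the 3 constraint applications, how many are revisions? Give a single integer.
Answer: 2

Derivation:
Constraint 1 (U != W) on D(U)={3,5,6,7,8,9} D(W)={4,5,6,7,8,9}: no change => not a revision
Constraint 2 (U + W = Z) on D(U)={3,5,6,7,8,9} D(W)={4,5,6,7,8,9} D(Z)={5,8,9}: U {3,5,6,7,8,9}->{3,5}; W {4,5,6,7,8,9}->{4,5,6}; Z {5,8,9}->{8,9} => REVISION
Constraint 3 (Z + U = W) on D(Z)={8,9} D(U)={3,5} D(W)={4,5,6}: Z {8,9}->{}; U {3,5}->{}; W {4,5,6}->{} => REVISION
Total revisions = 2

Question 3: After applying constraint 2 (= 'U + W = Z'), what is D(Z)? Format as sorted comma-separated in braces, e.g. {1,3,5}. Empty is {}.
Answer: {8,9}

Derivation:
Constraint 1 (U != W) on D(U)={3,5,6,7,8,9} D(W)={4,5,6,7,8,9}: no change
Constraint 2 (U + W = Z) on D(U)={3,5,6,7,8,9} D(W)={4,5,6,7,8,9} D(Z)={5,8,9}: U {3,5,6,7,8,9}->{3,5}; W {4,5,6,7,8,9}->{4,5,6}; Z {5,8,9}->{8,9}
So after constraint 2: D(Z) = {8,9}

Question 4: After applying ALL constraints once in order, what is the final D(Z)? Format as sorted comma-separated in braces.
Answer: {}

Derivation:
Constraint 1 (U != W) on D(U)={3,5,6,7,8,9} D(W)={4,5,6,7,8,9}: no change
Constraint 2 (U + W = Z) on D(U)={3,5,6,7,8,9} D(W)={4,5,6,7,8,9} D(Z)={5,8,9}: U {3,5,6,7,8,9}->{3,5}; W {4,5,6,7,8,9}->{4,5,6}; Z {5,8,9}->{8,9}
Constraint 3 (Z + U = W) on D(Z)={8,9} D(U)={3,5} D(W)={4,5,6}: Z {8,9}->{}; U {3,5}->{}; W {4,5,6}->{}
So after all 3 constraints: D(Z) = {}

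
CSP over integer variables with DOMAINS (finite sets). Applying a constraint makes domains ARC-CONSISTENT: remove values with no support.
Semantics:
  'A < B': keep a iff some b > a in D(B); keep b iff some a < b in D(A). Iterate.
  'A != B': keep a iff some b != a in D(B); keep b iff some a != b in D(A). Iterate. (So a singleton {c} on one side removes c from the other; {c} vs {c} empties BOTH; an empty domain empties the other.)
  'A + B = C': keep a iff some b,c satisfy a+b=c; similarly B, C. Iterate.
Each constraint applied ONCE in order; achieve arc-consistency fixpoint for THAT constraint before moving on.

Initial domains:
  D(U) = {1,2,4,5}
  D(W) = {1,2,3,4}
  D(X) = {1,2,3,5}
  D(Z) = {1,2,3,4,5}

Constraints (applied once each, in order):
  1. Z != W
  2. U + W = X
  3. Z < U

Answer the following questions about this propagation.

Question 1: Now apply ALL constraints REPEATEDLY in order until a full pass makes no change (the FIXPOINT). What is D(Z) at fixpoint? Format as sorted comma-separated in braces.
Answer: {1,2,3}

Derivation:
pass 0 (initial): D(Z)={1,2,3,4,5}
pass 1: U {1,2,4,5}->{2,4}; X {1,2,3,5}->{2,3,5}; Z {1,2,3,4,5}->{1,2,3}
pass 2: W {1,2,3,4}->{1,3}; X {2,3,5}->{3,5}
pass 3: no change
Fixpoint after 3 passes: D(Z) = {1,2,3}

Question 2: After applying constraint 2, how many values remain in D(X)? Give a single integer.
Answer: 3

Derivation:
Constraint 1 (Z != W) on D(Z)={1,2,3,4,5} D(W)={1,2,3,4}: no change
Constraint 2 (U + W = X) on D(U)={1,2,4,5} D(W)={1,2,3,4} D(X)={1,2,3,5}: U {1,2,4,5}->{1,2,4}; X {1,2,3,5}->{2,3,5}
So after constraint 2: D(X)={2,3,5}, size = 3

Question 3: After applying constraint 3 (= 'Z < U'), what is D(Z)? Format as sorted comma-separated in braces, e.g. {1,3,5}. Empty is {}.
Constraint 1 (Z != W) on D(Z)={1,2,3,4,5} D(W)={1,2,3,4}: no change
Constraint 2 (U + W = X) on D(U)={1,2,4,5} D(W)={1,2,3,4} D(X)={1,2,3,5}: U {1,2,4,5}->{1,2,4}; X {1,2,3,5}->{2,3,5}
Constraint 3 (Z < U) on D(Z)={1,2,3,4,5} D(U)={1,2,4}: Z {1,2,3,4,5}->{1,2,3}; U {1,2,4}->{2,4}
So after constraint 3: D(Z) = {1,2,3}

Answer: {1,2,3}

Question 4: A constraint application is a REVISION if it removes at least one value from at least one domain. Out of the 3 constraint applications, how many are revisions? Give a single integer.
Constraint 1 (Z != W) on D(Z)={1,2,3,4,5} D(W)={1,2,3,4}: no change => not a revision
Constraint 2 (U + W = X) on D(U)={1,2,4,5} D(W)={1,2,3,4} D(X)={1,2,3,5}: U {1,2,4,5}->{1,2,4}; X {1,2,3,5}->{2,3,5} => REVISION
Constraint 3 (Z < U) on D(Z)={1,2,3,4,5} D(U)={1,2,4}: Z {1,2,3,4,5}->{1,2,3}; U {1,2,4}->{2,4} => REVISION
Total revisions = 2

Answer: 2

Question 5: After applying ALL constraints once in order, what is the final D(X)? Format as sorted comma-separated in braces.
Answer: {2,3,5}

Derivation:
Constraint 1 (Z != W) on D(Z)={1,2,3,4,5} D(W)={1,2,3,4}: no change
Constraint 2 (U + W = X) on D(U)={1,2,4,5} D(W)={1,2,3,4} D(X)={1,2,3,5}: U {1,2,4,5}->{1,2,4}; X {1,2,3,5}->{2,3,5}
Constraint 3 (Z < U) on D(Z)={1,2,3,4,5} D(U)={1,2,4}: Z {1,2,3,4,5}->{1,2,3}; U {1,2,4}->{2,4}
So after all 3 constraints: D(X) = {2,3,5}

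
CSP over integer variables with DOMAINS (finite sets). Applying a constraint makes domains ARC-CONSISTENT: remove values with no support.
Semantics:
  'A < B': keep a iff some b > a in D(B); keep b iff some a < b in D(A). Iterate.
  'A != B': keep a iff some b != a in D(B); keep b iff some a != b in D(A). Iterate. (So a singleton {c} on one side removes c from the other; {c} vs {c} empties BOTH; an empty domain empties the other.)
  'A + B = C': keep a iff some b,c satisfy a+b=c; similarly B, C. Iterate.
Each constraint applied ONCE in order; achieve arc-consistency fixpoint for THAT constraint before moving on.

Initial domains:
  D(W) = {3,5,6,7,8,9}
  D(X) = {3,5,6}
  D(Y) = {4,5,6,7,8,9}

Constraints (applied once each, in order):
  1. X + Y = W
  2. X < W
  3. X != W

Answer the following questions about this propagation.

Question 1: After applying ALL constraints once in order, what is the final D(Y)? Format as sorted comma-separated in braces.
Constraint 1 (X + Y = W) on D(X)={3,5,6} D(Y)={4,5,6,7,8,9} D(W)={3,5,6,7,8,9}: X {3,5,6}->{3,5}; Y {4,5,6,7,8,9}->{4,5,6}; W {3,5,6,7,8,9}->{7,8,9}
Constraint 2 (X < W) on D(X)={3,5} D(W)={7,8,9}: no change
Constraint 3 (X != W) on D(X)={3,5} D(W)={7,8,9}: no change
So after all 3 constraints: D(Y) = {4,5,6}

Answer: {4,5,6}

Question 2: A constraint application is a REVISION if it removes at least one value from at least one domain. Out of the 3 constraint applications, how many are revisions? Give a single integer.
Constraint 1 (X + Y = W) on D(X)={3,5,6} D(Y)={4,5,6,7,8,9} D(W)={3,5,6,7,8,9}: X {3,5,6}->{3,5}; Y {4,5,6,7,8,9}->{4,5,6}; W {3,5,6,7,8,9}->{7,8,9} => REVISION
Constraint 2 (X < W) on D(X)={3,5} D(W)={7,8,9}: no change => not a revision
Constraint 3 (X != W) on D(X)={3,5} D(W)={7,8,9}: no change => not a revision
Total revisions = 1

Answer: 1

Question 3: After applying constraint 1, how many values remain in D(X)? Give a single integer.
Answer: 2

Derivation:
Constraint 1 (X + Y = W) on D(X)={3,5,6} D(Y)={4,5,6,7,8,9} D(W)={3,5,6,7,8,9}: X {3,5,6}->{3,5}; Y {4,5,6,7,8,9}->{4,5,6}; W {3,5,6,7,8,9}->{7,8,9}
So after constraint 1: D(X)={3,5}, size = 2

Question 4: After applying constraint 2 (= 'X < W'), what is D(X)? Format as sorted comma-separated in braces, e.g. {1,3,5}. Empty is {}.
Answer: {3,5}

Derivation:
Constraint 1 (X + Y = W) on D(X)={3,5,6} D(Y)={4,5,6,7,8,9} D(W)={3,5,6,7,8,9}: X {3,5,6}->{3,5}; Y {4,5,6,7,8,9}->{4,5,6}; W {3,5,6,7,8,9}->{7,8,9}
Constraint 2 (X < W) on D(X)={3,5} D(W)={7,8,9}: no change
So after constraint 2: D(X) = {3,5}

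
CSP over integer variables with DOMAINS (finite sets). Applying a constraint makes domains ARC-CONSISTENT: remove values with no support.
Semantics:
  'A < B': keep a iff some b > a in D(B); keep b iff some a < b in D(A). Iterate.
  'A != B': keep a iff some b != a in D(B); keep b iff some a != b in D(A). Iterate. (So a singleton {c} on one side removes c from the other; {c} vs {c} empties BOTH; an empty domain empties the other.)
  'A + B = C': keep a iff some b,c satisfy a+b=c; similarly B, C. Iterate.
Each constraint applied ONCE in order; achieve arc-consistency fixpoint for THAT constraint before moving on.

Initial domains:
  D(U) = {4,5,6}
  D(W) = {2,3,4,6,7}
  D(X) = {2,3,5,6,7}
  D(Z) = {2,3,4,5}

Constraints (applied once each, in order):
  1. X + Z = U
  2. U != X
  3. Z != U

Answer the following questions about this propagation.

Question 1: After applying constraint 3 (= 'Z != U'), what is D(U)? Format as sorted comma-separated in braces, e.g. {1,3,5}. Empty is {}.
Answer: {4,5,6}

Derivation:
Constraint 1 (X + Z = U) on D(X)={2,3,5,6,7} D(Z)={2,3,4,5} D(U)={4,5,6}: X {2,3,5,6,7}->{2,3}; Z {2,3,4,5}->{2,3,4}
Constraint 2 (U != X) on D(U)={4,5,6} D(X)={2,3}: no change
Constraint 3 (Z != U) on D(Z)={2,3,4} D(U)={4,5,6}: no change
So after constraint 3: D(U) = {4,5,6}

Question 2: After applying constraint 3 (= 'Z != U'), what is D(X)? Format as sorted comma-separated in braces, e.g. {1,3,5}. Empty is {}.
Answer: {2,3}

Derivation:
Constraint 1 (X + Z = U) on D(X)={2,3,5,6,7} D(Z)={2,3,4,5} D(U)={4,5,6}: X {2,3,5,6,7}->{2,3}; Z {2,3,4,5}->{2,3,4}
Constraint 2 (U != X) on D(U)={4,5,6} D(X)={2,3}: no change
Constraint 3 (Z != U) on D(Z)={2,3,4} D(U)={4,5,6}: no change
So after constraint 3: D(X) = {2,3}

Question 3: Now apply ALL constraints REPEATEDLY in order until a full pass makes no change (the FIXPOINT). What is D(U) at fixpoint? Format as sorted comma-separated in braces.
Answer: {4,5,6}

Derivation:
pass 0 (initial): D(U)={4,5,6}
pass 1: X {2,3,5,6,7}->{2,3}; Z {2,3,4,5}->{2,3,4}
pass 2: no change
Fixpoint after 2 passes: D(U) = {4,5,6}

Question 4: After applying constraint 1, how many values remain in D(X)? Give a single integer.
Constraint 1 (X + Z = U) on D(X)={2,3,5,6,7} D(Z)={2,3,4,5} D(U)={4,5,6}: X {2,3,5,6,7}->{2,3}; Z {2,3,4,5}->{2,3,4}
So after constraint 1: D(X)={2,3}, size = 2

Answer: 2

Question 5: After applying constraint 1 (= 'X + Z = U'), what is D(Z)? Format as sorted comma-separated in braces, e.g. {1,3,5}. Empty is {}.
Constraint 1 (X + Z = U) on D(X)={2,3,5,6,7} D(Z)={2,3,4,5} D(U)={4,5,6}: X {2,3,5,6,7}->{2,3}; Z {2,3,4,5}->{2,3,4}
So after constraint 1: D(Z) = {2,3,4}

Answer: {2,3,4}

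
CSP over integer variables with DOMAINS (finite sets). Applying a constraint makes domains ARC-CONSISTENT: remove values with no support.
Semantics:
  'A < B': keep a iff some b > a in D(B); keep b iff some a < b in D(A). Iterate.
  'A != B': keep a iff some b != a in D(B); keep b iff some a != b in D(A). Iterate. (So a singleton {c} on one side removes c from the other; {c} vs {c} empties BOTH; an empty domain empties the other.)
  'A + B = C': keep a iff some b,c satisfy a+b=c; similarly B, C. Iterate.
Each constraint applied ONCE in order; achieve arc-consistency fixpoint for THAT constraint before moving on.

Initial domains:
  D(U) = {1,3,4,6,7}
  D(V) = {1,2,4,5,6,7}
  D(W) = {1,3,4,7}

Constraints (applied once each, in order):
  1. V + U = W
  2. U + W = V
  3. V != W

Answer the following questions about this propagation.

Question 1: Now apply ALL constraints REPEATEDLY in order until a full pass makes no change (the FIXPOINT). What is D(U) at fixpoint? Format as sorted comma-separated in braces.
pass 0 (initial): D(U)={1,3,4,6,7}
pass 1: U {1,3,4,6,7}->{1,3}; V {1,2,4,5,6,7}->{4,6}; W {1,3,4,7}->{3}
pass 2: U {1,3}->{}; V {4,6}->{}; W {3}->{}
pass 3: no change
Fixpoint after 3 passes: D(U) = {}

Answer: {}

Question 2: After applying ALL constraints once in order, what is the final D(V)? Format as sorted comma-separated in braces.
Answer: {4,6}

Derivation:
Constraint 1 (V + U = W) on D(V)={1,2,4,5,6,7} D(U)={1,3,4,6,7} D(W)={1,3,4,7}: V {1,2,4,5,6,7}->{1,2,4,6}; U {1,3,4,6,7}->{1,3,6}; W {1,3,4,7}->{3,4,7}
Constraint 2 (U + W = V) on D(U)={1,3,6} D(W)={3,4,7} D(V)={1,2,4,6}: U {1,3,6}->{1,3}; W {3,4,7}->{3}; V {1,2,4,6}->{4,6}
Constraint 3 (V != W) on D(V)={4,6} D(W)={3}: no change
So after all 3 constraints: D(V) = {4,6}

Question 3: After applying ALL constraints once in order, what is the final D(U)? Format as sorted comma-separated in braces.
Answer: {1,3}

Derivation:
Constraint 1 (V + U = W) on D(V)={1,2,4,5,6,7} D(U)={1,3,4,6,7} D(W)={1,3,4,7}: V {1,2,4,5,6,7}->{1,2,4,6}; U {1,3,4,6,7}->{1,3,6}; W {1,3,4,7}->{3,4,7}
Constraint 2 (U + W = V) on D(U)={1,3,6} D(W)={3,4,7} D(V)={1,2,4,6}: U {1,3,6}->{1,3}; W {3,4,7}->{3}; V {1,2,4,6}->{4,6}
Constraint 3 (V != W) on D(V)={4,6} D(W)={3}: no change
So after all 3 constraints: D(U) = {1,3}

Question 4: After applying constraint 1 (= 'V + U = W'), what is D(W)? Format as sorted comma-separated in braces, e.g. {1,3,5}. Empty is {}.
Constraint 1 (V + U = W) on D(V)={1,2,4,5,6,7} D(U)={1,3,4,6,7} D(W)={1,3,4,7}: V {1,2,4,5,6,7}->{1,2,4,6}; U {1,3,4,6,7}->{1,3,6}; W {1,3,4,7}->{3,4,7}
So after constraint 1: D(W) = {3,4,7}

Answer: {3,4,7}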